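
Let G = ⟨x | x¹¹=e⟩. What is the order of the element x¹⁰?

Compute successive powers until reaching e:
  (x¹⁰)¹ = x¹⁰, (x¹⁰)² = x⁹, (x¹⁰)³ = x⁸, (x¹⁰)⁴ = x⁷, (x¹⁰)⁵ = x⁶, (x¹⁰)⁶ = x⁵, (x¹⁰)⁷ = x⁴, (x¹⁰)⁸ = x³, (x¹⁰)⁹ = x², (x¹⁰)¹⁰ = x, (x¹⁰)¹¹ = e.
The smallest positive k with (x¹⁰)ᵏ = e is 11.

Answer: 11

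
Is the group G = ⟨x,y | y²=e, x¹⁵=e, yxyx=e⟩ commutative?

x·y = xy but y·x = x¹⁴y, so x·y ≠ y·x and G is not abelian.

Answer: No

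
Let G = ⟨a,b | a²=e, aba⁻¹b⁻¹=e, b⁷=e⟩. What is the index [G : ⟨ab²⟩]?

First find ord(ab²) by computing successive powers:
  (ab²)¹ = ab², (ab²)² = b⁴, (ab²)³ = ab⁶, (ab²)⁴ = b, (ab²)⁵ = ab³, (ab²)⁶ = b⁵, (ab²)⁷ = a, (ab²)⁸ = b², (ab²)⁹ = ab⁴, (ab²)¹⁰ = b⁶, (ab²)¹¹ = ab, (ab²)¹² = b³, (ab²)¹³ = ab⁵, (ab²)¹⁴ = e.
So |⟨ab²⟩| = ord(ab²) = 14. With |G| = 14, by Lagrange [G : ⟨ab²⟩] = 14/14 = 1.

Answer: 1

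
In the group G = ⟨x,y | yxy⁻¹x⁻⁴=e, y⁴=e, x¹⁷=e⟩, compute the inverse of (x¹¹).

The order of (x¹¹) is 17 (smallest k with (x¹¹)ᵏ = e), so (x¹¹)⁻¹ = (x¹¹)¹⁶ = x⁶.
Check: (x¹¹) · (x⁶) → (x¹¹) · x⁶ = e, giving e as required.

Answer: x⁶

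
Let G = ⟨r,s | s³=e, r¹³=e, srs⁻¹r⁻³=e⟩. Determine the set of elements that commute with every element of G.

An element z ∈ Z(G) iff z commutes with every generator.
For example e is central: e·r = r = r·e; e·s = s = s·e.
Whereas r ∉ Z(G) since r·s = rs ≠ r³s = s·r.
Checking each of the 39 elements this way gives Z(G) = {e}, of order 1.

Answer: {e}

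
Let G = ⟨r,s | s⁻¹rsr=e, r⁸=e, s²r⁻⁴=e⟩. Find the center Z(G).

An element z ∈ Z(G) iff z commutes with every generator.
For example r⁴ is central: (r⁴)·r = r⁵ = r·(r⁴); (r⁴)·s = s⁻¹ = s·(r⁴).
Whereas r ∉ Z(G) since r·s = rs ≠ r³s⁻¹ = s·r.
Checking each of the 16 elements this way gives Z(G) = {e, r⁴}, of order 2.

Answer: {e, r⁴}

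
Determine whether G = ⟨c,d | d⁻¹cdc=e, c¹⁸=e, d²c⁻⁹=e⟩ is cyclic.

Every cyclic group is abelian. But c·d = cd while d·c = c⁸d⁻¹, so c·d ≠ d·c and G is not abelian. Hence G is not cyclic.

Answer: No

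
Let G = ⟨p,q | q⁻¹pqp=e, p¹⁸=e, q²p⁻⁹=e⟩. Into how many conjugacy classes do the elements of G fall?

The conjugacy classes (representative and size) are:
  [e] (size 1), [p¹⁷] (size 2), [p¹⁶] (size 2), [p³] (size 2), [p¹⁴] (size 2), [p¹³] (size 2), [p¹²] (size 2), [p¹¹] (size 2), [p¹⁰] (size 2), [p⁹] (size 1), [p⁸q] (size 9), [pq] (size 9).
Class equation: 1 + 2 + 2 + 2 + 2 + 2 + 2 + 2 + 2 + 1 + 9 + 9 = 36 = |G|. So G has 12 conjugacy classes.

Answer: 12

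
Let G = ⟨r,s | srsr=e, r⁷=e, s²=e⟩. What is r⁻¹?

The order of r is 7 (smallest k with rᵏ = e), so r⁻¹ = r⁶ = r⁶.
Check: r · (r⁶) → r · r⁶ = e, giving e as required.

Answer: r⁶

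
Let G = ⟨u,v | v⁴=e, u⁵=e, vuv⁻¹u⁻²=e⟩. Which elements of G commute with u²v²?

⟨u²v²⟩ ⊆ C_G(u²v²) since powers of u²v² commute with u²v²; so |C_G(u²v²)| ≥ |⟨u²v²⟩| = 2.
By orbit–stabilizer, |C_G(u²v²)| = |G| / |conj. class of u²v²| = 20 / 5 = 4.
The 4 elements commuting with u²v² are {e, u²v², u⁴v, u³v³}.

Answer: {e, u²v², u⁴v, u³v³}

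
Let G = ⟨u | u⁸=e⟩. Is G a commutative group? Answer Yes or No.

G has a single generator, so G is cyclic and hence abelian.

Answer: Yes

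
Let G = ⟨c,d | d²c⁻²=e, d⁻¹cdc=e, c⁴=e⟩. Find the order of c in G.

Compute successive powers until reaching e:
  c¹ = c, c² = c², c³ = c³, c⁴ = e.
The smallest positive k with cᵏ = e is 4.

Answer: 4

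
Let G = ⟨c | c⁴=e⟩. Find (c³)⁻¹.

The order of (c³) is 4 (smallest k with (c³)ᵏ = e), so (c³)⁻¹ = (c³)³ = c.
Check: (c³) · c → (c³) · c = e, giving e as required.

Answer: c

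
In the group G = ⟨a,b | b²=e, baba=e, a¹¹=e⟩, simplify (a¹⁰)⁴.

Compute successive powers of (a¹⁰), reducing at each step:
  (a¹⁰)²: (a¹⁰) · a¹⁰ = a⁹
  (a¹⁰)³: (a⁹) · a¹⁰ = a⁸
  (a¹⁰)⁴: (a⁸) · a¹⁰ = a⁷

Answer: a⁷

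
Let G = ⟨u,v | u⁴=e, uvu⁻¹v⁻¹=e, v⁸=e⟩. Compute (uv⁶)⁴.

Compute successive powers of (uv⁶), reducing at each step:
  (uv⁶)²: (uv⁶) · u = u²v⁶;   (u²v⁶) · v⁶ = u²v⁴
  (uv⁶)³: (u²v⁴) · u = u³v⁴;   (u³v⁴) · v⁶ = u³v²
  (uv⁶)⁴: (u³v²) · u = v²;   (v²) · v⁶ = e

Answer: e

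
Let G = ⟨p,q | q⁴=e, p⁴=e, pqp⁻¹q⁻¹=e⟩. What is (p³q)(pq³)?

Compute (p³q) · (pq³) by multiplying left to right and reducing via the relations at each step:
  (p³q) · p = q
  q · q³ = e

Answer: e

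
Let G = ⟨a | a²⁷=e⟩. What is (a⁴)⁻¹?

The order of (a⁴) is 27 (smallest k with (a⁴)ᵏ = e), so (a⁴)⁻¹ = (a⁴)²⁶ = a²³.
Check: (a⁴) · (a²³) → (a⁴) · a²³ = e, giving e as required.

Answer: a²³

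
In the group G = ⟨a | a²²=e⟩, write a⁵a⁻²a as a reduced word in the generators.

Multiply left to right, reducing at each step:
  (a⁵) · a⁻² = a³
  (a³) · a = a⁴

Answer: a⁴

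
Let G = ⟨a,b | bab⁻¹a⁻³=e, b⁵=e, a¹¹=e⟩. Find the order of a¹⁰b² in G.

Compute successive powers until reaching e:
  (a¹⁰b²)¹ = a¹⁰b², (a¹⁰b²)² = ab⁴, (a¹⁰b²)³ = a⁸b, (a¹⁰b²)⁴ = a⁵b³, (a¹⁰b²)⁵ = e.
The smallest positive k with (a¹⁰b²)ᵏ = e is 5.

Answer: 5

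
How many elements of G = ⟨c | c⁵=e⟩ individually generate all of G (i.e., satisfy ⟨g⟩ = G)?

G is cyclic of order 5. An element generates G iff its order is 5, and a cyclic group of order 5 has exactly φ(5) = 4 such elements.

Answer: 4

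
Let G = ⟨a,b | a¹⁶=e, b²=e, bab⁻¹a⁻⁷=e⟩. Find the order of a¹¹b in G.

Compute successive powers until reaching e:
  (a¹¹b)¹ = a¹¹b, (a¹¹b)² = a⁸, (a¹¹b)³ = a³b, (a¹¹b)⁴ = e.
The smallest positive k with (a¹¹b)ᵏ = e is 4.

Answer: 4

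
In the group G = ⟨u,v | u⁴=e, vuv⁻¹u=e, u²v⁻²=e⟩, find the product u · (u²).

Compute u · (u²) by multiplying left to right and reducing via the relations at each step:
  u · u² = u³

Answer: u³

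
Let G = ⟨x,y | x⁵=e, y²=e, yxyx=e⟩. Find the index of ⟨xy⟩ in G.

First find ord(xy) by computing successive powers:
  (xy)¹ = xy, (xy)² = e.
So |⟨xy⟩| = ord(xy) = 2. With |G| = 10, by Lagrange [G : ⟨xy⟩] = 10/2 = 5.

Answer: 5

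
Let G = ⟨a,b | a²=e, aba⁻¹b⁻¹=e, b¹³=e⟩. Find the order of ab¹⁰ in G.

Compute successive powers until reaching e:
  (ab¹⁰)¹ = ab¹⁰, (ab¹⁰)² = b⁷, (ab¹⁰)³ = ab⁴, (ab¹⁰)⁴ = b, (ab¹⁰)⁵ = ab¹¹, (ab¹⁰)⁶ = b⁸, (ab¹⁰)⁷ = ab⁵, (ab¹⁰)⁸ = b², (ab¹⁰)⁹ = ab¹², (ab¹⁰)¹⁰ = b⁹, (ab¹⁰)¹¹ = ab⁶, (ab¹⁰)¹² = b³, (ab¹⁰)¹³ = a, (ab¹⁰)¹⁴ = b¹⁰, (ab¹⁰)¹⁵ = ab⁷, (ab¹⁰)¹⁶ = b⁴, (ab¹⁰)¹⁷ = ab, (ab¹⁰)¹⁸ = b¹¹, (ab¹⁰)¹⁹ = ab⁸, (ab¹⁰)²⁰ = b⁵, (ab¹⁰)²¹ = ab², (ab¹⁰)²² = b¹², (ab¹⁰)²³ = ab⁹, (ab¹⁰)²⁴ = b⁶, (ab¹⁰)²⁵ = ab³, (ab¹⁰)²⁶ = e.
The smallest positive k with (ab¹⁰)ᵏ = e is 26.

Answer: 26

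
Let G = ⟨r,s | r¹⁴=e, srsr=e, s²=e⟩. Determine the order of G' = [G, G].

G' = [G, G] is generated by all commutators. The generator-pair commutators are: [r, s] = r².
The subgroup they normally generate is {e, r², r⁴, r⁶, r⁸, r¹⁰, r¹²}, of order 7.
Check: |G/G'| = 28/7 = 4 is the order of the abelianisation.

Answer: 7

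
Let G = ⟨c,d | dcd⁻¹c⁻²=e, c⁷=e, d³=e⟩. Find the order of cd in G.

Compute successive powers until reaching e:
  (cd)¹ = cd, (cd)² = c³d², (cd)³ = e.
The smallest positive k with (cd)ᵏ = e is 3.

Answer: 3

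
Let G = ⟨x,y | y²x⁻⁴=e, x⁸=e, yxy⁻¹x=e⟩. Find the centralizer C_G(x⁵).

⟨x⁵⟩ ⊆ C_G(x⁵) since powers of x⁵ commute with x⁵; so |C_G(x⁵)| ≥ |⟨x⁵⟩| = 8.
By orbit–stabilizer, |C_G(x⁵)| = |G| / |conj. class of x⁵| = 16 / 2 = 8.
The 8 elements commuting with x⁵ are {e, x, x², x³, x⁴, x⁵, x⁶, x⁷}.

Answer: {e, x, x², x³, x⁴, x⁵, x⁶, x⁷}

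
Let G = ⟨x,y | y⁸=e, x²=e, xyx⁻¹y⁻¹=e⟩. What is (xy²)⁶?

Compute successive powers of (xy²), reducing at each step:
  (xy²)²: (xy²) · x = y²;   (y²) · y² = y⁴
  (xy²)³: (y⁴) · x = xy⁴;   (xy⁴) · y² = xy⁶
  (xy²)⁴: (xy⁶) · x = y⁶;   (y⁶) · y² = e
  (xy²)⁵: e · x = x;   x · y² = xy²
  (xy²)⁶: (xy²) · x = y²;   (y²) · y² = y⁴

Answer: y⁴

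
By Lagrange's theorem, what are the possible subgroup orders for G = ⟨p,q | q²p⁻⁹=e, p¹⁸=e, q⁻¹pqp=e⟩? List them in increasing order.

|G| = 36 = 2² · 3². By Lagrange's theorem the order of any subgroup divides 36; the divisors of 36 are 1, 2, 3, 4, 6, 9, 12, 18, 36.

Answer: 1, 2, 3, 4, 6, 9, 12, 18, 36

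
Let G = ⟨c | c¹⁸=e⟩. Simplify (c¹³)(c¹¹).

Compute (c¹³) · (c¹¹) by multiplying left to right and reducing via the relations at each step:
  (c¹³) · c¹¹ = c⁶

Answer: c⁶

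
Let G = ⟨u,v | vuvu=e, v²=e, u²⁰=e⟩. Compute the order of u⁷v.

Compute successive powers until reaching e:
  (u⁷v)¹ = u⁷v, (u⁷v)² = e.
The smallest positive k with (u⁷v)ᵏ = e is 2.

Answer: 2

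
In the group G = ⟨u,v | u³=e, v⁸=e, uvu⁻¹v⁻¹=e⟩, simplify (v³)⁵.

Compute successive powers of (v³), reducing at each step:
  (v³)²: (v³) · v³ = v⁶
  (v³)³: (v⁶) · v³ = v
  (v³)⁴: v · v³ = v⁴
  (v³)⁵: (v⁴) · v³ = v⁷

Answer: v⁷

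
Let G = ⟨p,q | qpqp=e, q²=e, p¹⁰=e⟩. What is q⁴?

Compute successive powers of q, reducing at each step:
  q²: q · q = e
  q³: e · q = q
  q⁴: q · q = e

Answer: e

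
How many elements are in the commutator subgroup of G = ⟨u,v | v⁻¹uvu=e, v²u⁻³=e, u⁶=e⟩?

G' = [G, G] is generated by all commutators. The generator-pair commutators are: [u, v] = u².
The subgroup they normally generate is {e, u², u⁴}, of order 3.
Check: |G/G'| = 12/3 = 4 is the order of the abelianisation.

Answer: 3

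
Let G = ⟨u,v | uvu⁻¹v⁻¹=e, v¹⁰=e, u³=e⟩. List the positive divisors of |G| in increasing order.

|G| = 30 = 2 · 3 · 5. By Lagrange's theorem the order of any subgroup divides 30; the divisors of 30 are 1, 2, 3, 5, 6, 10, 15, 30.

Answer: 1, 2, 3, 5, 6, 10, 15, 30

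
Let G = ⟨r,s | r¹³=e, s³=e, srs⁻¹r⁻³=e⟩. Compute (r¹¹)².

Compute successive powers of (r¹¹), reducing at each step:
  (r¹¹)²: (r¹¹) · r¹¹ = r⁹

Answer: r⁹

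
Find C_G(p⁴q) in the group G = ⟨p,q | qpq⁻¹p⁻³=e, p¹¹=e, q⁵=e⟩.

⟨p⁴q⟩ ⊆ C_G(p⁴q) since powers of p⁴q commute with p⁴q; so |C_G(p⁴q)| ≥ |⟨p⁴q⟩| = 5.
By orbit–stabilizer, |C_G(p⁴q)| = |G| / |conj. class of p⁴q| = 55 / 11 = 5.
The 5 elements commuting with p⁴q are {e, p⁴q, p⁵q², p⁶q⁴, p⁸q³}.

Answer: {e, p⁴q, p⁵q², p⁶q⁴, p⁸q³}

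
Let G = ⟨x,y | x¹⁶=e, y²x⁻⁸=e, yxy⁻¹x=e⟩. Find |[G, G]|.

G' = [G, G] is generated by all commutators. The generator-pair commutators are: [x, y] = x².
The subgroup they normally generate is {e, x², x⁴, x⁶, x⁸, x¹⁰, x¹², x¹⁴}, of order 8.
Check: |G/G'| = 32/8 = 4 is the order of the abelianisation.

Answer: 8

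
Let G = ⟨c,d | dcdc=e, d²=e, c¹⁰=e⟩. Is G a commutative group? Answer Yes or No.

c·d = cd but d·c = c⁹d, so c·d ≠ d·c and G is not abelian.

Answer: No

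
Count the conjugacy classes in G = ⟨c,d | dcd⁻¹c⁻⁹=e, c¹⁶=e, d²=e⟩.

The conjugacy classes (representative and size) are:
  [e] (size 1), [c⁹] (size 2), [c²] (size 1), [c³] (size 2), [c⁴] (size 1), [c¹³] (size 2), [c⁶] (size 1), [c¹⁵] (size 2), [c⁸] (size 1), [c¹⁰] (size 1), [c¹²] (size 1), [c¹⁴] (size 1), [d] (size 2), [cd] (size 2), [c²d] (size 2), [c¹¹d] (size 2), [c⁴d] (size 2), [c¹³d] (size 2), [c¹⁴d] (size 2), [c¹⁵d] (size 2).
Class equation: 1 + 2 + 1 + 2 + 1 + 2 + 1 + 2 + 1 + 1 + 1 + 1 + 2 + 2 + 2 + 2 + 2 + 2 + 2 + 2 = 32 = |G|. So G has 20 conjugacy classes.

Answer: 20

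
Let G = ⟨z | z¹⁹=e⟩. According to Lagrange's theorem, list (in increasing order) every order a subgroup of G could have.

|G| = 19 = 19. By Lagrange's theorem the order of any subgroup divides 19; the divisors of 19 are 1, 19.

Answer: 1, 19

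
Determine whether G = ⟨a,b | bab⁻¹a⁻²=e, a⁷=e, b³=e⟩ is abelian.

a·b = ab but b·a = a²b, so a·b ≠ b·a and G is not abelian.

Answer: No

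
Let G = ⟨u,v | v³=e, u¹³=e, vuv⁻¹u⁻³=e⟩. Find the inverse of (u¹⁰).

The order of (u¹⁰) is 13 (smallest k with (u¹⁰)ᵏ = e), so (u¹⁰)⁻¹ = (u¹⁰)¹² = u³.
Check: (u¹⁰) · (u³) → (u¹⁰) · u³ = e, giving e as required.

Answer: u³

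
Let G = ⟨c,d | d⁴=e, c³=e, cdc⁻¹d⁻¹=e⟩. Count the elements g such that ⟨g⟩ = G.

G is cyclic of order 12. An element generates G iff its order is 12, and a cyclic group of order 12 has exactly φ(12) = 4 such elements.

Answer: 4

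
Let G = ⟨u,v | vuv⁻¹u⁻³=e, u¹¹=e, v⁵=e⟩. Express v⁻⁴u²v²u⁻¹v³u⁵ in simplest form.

Multiply left to right, reducing at each step:
  v · u² = u⁶v
  (u⁶v) · v² = u⁶v³
  (u⁶v³) · u⁻¹ = uv³
  (uv³) · v³ = uv
  (uv) · u⁵ = u⁵v

Answer: u⁵v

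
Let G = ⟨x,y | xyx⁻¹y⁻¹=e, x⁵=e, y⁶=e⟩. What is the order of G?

Enumerate words in the generators, reducing via the relations: the distinct elements are
  {e, x, y, xy, x², x³, x⁴, y², y³, y⁴, y⁵, xy², xy³, xy⁴, xy⁵, x²y, x³y, x⁴y, x²y², x²y³, x²y⁴, x²y⁵, x³y², x³y³, x³y⁴, x³y⁵, x⁴y², x⁴y³, x⁴y⁴, x⁴y⁵}.
No further products give new elements, so |G| = 30.

Answer: 30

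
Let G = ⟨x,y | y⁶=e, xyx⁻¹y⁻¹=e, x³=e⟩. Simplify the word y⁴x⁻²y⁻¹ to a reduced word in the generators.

Multiply left to right, reducing at each step:
  (y⁴) · x⁻² = xy⁴
  (xy⁴) · y⁻¹ = xy³

Answer: xy³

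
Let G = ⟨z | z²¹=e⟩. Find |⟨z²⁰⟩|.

|⟨z²⁰⟩| equals the order of z²⁰. Compute successive powers until reaching e:
  (z²⁰)¹ = z²⁰, (z²⁰)² = z¹⁹, (z²⁰)³ = z¹⁸, (z²⁰)⁴ = z¹⁷, (z²⁰)⁵ = z¹⁶, (z²⁰)⁶ = z¹⁵, (z²⁰)⁷ = z¹⁴, (z²⁰)⁸ = z¹³, (z²⁰)⁹ = z¹², (z²⁰)¹⁰ = z¹¹, (z²⁰)¹¹ = z¹⁰, (z²⁰)¹² = z⁹, (z²⁰)¹³ = z⁸, (z²⁰)¹⁴ = z⁷, (z²⁰)¹⁵ = z⁶, (z²⁰)¹⁶ = z⁵, (z²⁰)¹⁷ = z⁴, (z²⁰)¹⁸ = z³, (z²⁰)¹⁹ = z², (z²⁰)²⁰ = z, (z²⁰)²¹ = e.
The smallest positive k with (z²⁰)ᵏ = e is 21, so |⟨z²⁰⟩| = 21.

Answer: 21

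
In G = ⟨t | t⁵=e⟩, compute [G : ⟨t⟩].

First find ord(t) by computing successive powers:
  t¹ = t, t² = t², t³ = t³, t⁴ = t⁴, t⁵ = e.
So |⟨t⟩| = ord(t) = 5. With |G| = 5, by Lagrange [G : ⟨t⟩] = 5/5 = 1.

Answer: 1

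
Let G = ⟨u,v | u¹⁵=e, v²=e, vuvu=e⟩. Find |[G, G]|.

G' = [G, G] is generated by all commutators. The generator-pair commutators are: [u, v] = u².
The subgroup they normally generate is {e, u, u², u³, u⁴, u⁵, u⁶, u⁷, u⁸, u⁹, u¹⁰, u¹¹, u¹², u¹³, u¹⁴}, of order 15.
Check: |G/G'| = 30/15 = 2 is the order of the abelianisation.

Answer: 15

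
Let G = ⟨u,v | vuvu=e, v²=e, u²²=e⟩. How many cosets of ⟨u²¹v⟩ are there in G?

First find ord(u²¹v) by computing successive powers:
  (u²¹v)¹ = u²¹v, (u²¹v)² = e.
So |⟨u²¹v⟩| = ord(u²¹v) = 2. With |G| = 44, by Lagrange [G : ⟨u²¹v⟩] = 44/2 = 22.

Answer: 22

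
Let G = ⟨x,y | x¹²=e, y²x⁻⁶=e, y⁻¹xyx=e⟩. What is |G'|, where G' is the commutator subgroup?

G' = [G, G] is generated by all commutators. The generator-pair commutators are: [x, y] = x².
The subgroup they normally generate is {e, x², x⁴, x⁶, x⁸, x¹⁰}, of order 6.
Check: |G/G'| = 24/6 = 4 is the order of the abelianisation.

Answer: 6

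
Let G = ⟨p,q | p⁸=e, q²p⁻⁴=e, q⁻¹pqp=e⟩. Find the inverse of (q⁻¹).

The order of (q⁻¹) is 4 (smallest k with (q⁻¹)ᵏ = e), so (q⁻¹)⁻¹ = (q⁻¹)³ = q.
Check: (q⁻¹) · q → (q⁻¹) · q = e, giving e as required.

Answer: q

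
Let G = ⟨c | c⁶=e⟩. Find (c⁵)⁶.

Compute successive powers of (c⁵), reducing at each step:
  (c⁵)²: (c⁵) · c⁵ = c⁴
  (c⁵)³: (c⁴) · c⁵ = c³
  (c⁵)⁴: (c³) · c⁵ = c²
  (c⁵)⁵: (c²) · c⁵ = c
  (c⁵)⁶: c · c⁵ = e

Answer: e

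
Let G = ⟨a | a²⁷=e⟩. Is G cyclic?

|G| = 27. The element a has order 27 (its powers give 27 distinct elements), so ⟨a⟩ = G and G is cyclic.

Answer: Yes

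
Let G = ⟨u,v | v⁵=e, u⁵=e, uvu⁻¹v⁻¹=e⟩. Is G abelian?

Each pair of generators commutes: u·v = uv = v·u. Since the generators pairwise commute, every element of G commutes with every other, so G is abelian.

Answer: Yes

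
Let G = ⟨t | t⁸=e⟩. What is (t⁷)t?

Compute (t⁷) · t by multiplying left to right and reducing via the relations at each step:
  (t⁷) · t = e

Answer: e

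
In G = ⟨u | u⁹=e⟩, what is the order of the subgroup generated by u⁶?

|⟨u⁶⟩| equals the order of u⁶. Compute successive powers until reaching e:
  (u⁶)¹ = u⁶, (u⁶)² = u³, (u⁶)³ = e.
The smallest positive k with (u⁶)ᵏ = e is 3, so |⟨u⁶⟩| = 3.

Answer: 3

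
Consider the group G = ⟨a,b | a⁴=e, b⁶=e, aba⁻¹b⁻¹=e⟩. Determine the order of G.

Enumerate words in the generators, reducing via the relations: the distinct elements are
  {a, b, e, ab, a², a³, b², b³, b⁴, b⁵, ab², ab³, ab⁴, ab⁵, a²b, a³b, a²b², a²b³, a²b⁴, a²b⁵, a³b², a³b³, a³b⁴, a³b⁵}.
No further products give new elements, so |G| = 24.

Answer: 24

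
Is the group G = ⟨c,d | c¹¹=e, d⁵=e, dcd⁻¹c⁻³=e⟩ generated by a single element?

Every cyclic group is abelian. But c·d = cd while d·c = c³d, so c·d ≠ d·c and G is not abelian. Hence G is not cyclic.

Answer: No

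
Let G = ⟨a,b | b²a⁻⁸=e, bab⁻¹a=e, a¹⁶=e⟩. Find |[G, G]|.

G' = [G, G] is generated by all commutators. The generator-pair commutators are: [a, b] = a².
The subgroup they normally generate is {e, a², a⁴, a⁶, a⁸, a¹⁰, a¹², a¹⁴}, of order 8.
Check: |G/G'| = 32/8 = 4 is the order of the abelianisation.

Answer: 8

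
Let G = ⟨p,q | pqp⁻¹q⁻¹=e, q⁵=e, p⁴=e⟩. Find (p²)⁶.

Compute successive powers of (p²), reducing at each step:
  (p²)²: (p²) · p² = e
  (p²)³: e · p² = p²
  (p²)⁴: (p²) · p² = e
  (p²)⁵: e · p² = p²
  (p²)⁶: (p²) · p² = e

Answer: e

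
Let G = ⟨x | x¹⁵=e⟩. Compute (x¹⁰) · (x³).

Compute (x¹⁰) · (x³) by multiplying left to right and reducing via the relations at each step:
  (x¹⁰) · x³ = x¹³

Answer: x¹³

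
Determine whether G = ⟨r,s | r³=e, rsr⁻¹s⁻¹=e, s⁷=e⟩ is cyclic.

|G| = 21. The element rs has order 21 (its powers give 21 distinct elements), so ⟨rs⟩ = G and G is cyclic.

Answer: Yes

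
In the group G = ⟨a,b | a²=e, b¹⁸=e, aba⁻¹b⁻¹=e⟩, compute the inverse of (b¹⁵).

The order of (b¹⁵) is 6 (smallest k with (b¹⁵)ᵏ = e), so (b¹⁵)⁻¹ = (b¹⁵)⁵ = b³.
Check: (b¹⁵) · (b³) → (b¹⁵) · b³ = e, giving e as required.

Answer: b³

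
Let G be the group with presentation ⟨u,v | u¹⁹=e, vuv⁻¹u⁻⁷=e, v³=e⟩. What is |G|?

Enumerate words in the generators, reducing via the relations: the distinct elements are
  {e, u, v, uv, u², u³, u⁴, u⁵, u⁶, u⁷, u⁸, u⁹, v², uv², u²v, u³v, u¹², u¹³, u¹¹, u¹⁰, u¹⁴, u¹⁵, u¹⁶, u¹⁷, u¹⁸, u⁴v, u⁵v, u⁶v, u⁷v, u⁸v, u⁹v, u²v², u³v², u¹²v, u¹³v, u¹¹v, u¹⁰v, u¹⁴v, u¹⁵v, u¹⁶v, u¹⁷v, u¹⁸v, u⁴v², u⁵v², u⁶v², u⁷v², u⁸v², u⁹v², u¹²v², u¹³v², u¹¹v², u¹⁰v², u¹⁴v², u¹⁵v², u¹⁶v², u¹⁷v², u¹⁸v²}.
No further products give new elements, so |G| = 57.

Answer: 57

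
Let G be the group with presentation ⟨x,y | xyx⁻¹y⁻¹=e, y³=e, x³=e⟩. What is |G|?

Enumerate words in the generators, reducing via the relations: the distinct elements are
  {e, x, y, xy, x², y², xy², x²y, x²y²}.
No further products give new elements, so |G| = 9.

Answer: 9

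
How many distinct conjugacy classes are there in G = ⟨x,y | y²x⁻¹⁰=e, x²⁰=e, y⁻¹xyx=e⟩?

The conjugacy classes (representative and size) are:
  [e] (size 1), [x] (size 2), [x²] (size 2), [x³] (size 2), [x⁴] (size 2), [x⁵] (size 2), [x¹⁴] (size 2), [x⁷] (size 2), [x⁸] (size 2), [x¹¹] (size 2), [x¹⁰] (size 1), [x²y⁻¹] (size 10), [x⁹y] (size 10).
Class equation: 1 + 2 + 2 + 2 + 2 + 2 + 2 + 2 + 2 + 2 + 1 + 10 + 10 = 40 = |G|. So G has 13 conjugacy classes.

Answer: 13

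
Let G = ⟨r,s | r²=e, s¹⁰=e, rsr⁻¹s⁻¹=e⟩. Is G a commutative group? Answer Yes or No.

Each pair of generators commutes: r·s = rs = s·r. Since the generators pairwise commute, every element of G commutes with every other, so G is abelian.

Answer: Yes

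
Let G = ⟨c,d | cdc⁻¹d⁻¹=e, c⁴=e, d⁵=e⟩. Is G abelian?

Each pair of generators commutes: c·d = cd = d·c. Since the generators pairwise commute, every element of G commutes with every other, so G is abelian.

Answer: Yes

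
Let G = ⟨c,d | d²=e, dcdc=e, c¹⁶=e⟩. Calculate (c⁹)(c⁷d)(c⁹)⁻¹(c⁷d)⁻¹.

[(c⁹), (c⁷d)] = (c⁹)·(c⁷d)·(c⁹)⁻¹·(c⁷d)⁻¹.
  (c⁹) · (c⁷d) = d
  d · (c⁷) = c⁹d
  (c⁹d) · (c⁷d) = c²

Answer: c²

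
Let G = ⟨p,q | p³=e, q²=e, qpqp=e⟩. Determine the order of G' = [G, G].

G' = [G, G] is generated by all commutators. The generator-pair commutators are: [p, q] = p².
The subgroup they normally generate is {e, p, p²}, of order 3.
Check: |G/G'| = 6/3 = 2 is the order of the abelianisation.

Answer: 3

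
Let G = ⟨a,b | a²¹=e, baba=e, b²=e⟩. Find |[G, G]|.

G' = [G, G] is generated by all commutators. The generator-pair commutators are: [a, b] = a².
The subgroup they normally generate is {e, a, a², a³, a⁴, a⁵, a⁶, a⁷, a⁸, a⁹, a¹⁰, a¹¹, a¹², a¹³, a¹⁴, a¹⁵, a¹⁶, a¹⁷, a¹⁸, a¹⁹, a²⁰}, of order 21.
Check: |G/G'| = 42/21 = 2 is the order of the abelianisation.

Answer: 21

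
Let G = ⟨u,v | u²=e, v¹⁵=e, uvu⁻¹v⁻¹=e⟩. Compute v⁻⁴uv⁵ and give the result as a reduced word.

Multiply left to right, reducing at each step:
  (v¹¹) · u = uv¹¹
  (uv¹¹) · v⁵ = uv

Answer: uv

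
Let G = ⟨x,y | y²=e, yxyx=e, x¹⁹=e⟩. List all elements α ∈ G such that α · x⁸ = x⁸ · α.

⟨x⁸⟩ ⊆ C_G(x⁸) since powers of x⁸ commute with x⁸; so |C_G(x⁸)| ≥ |⟨x⁸⟩| = 19.
By orbit–stabilizer, |C_G(x⁸)| = |G| / |conj. class of x⁸| = 38 / 2 = 19.
The 19 elements commuting with x⁸ are {e, x, x², x³, x⁴, x⁵, x⁶, x⁷, x⁸, x⁹, x¹⁰, x¹¹, x¹², x¹³, x¹⁴, x¹⁵, x¹⁶, x¹⁷, x¹⁸}.

Answer: {e, x, x², x³, x⁴, x⁵, x⁶, x⁷, x⁸, x⁹, x¹⁰, x¹¹, x¹², x¹³, x¹⁴, x¹⁵, x¹⁶, x¹⁷, x¹⁸}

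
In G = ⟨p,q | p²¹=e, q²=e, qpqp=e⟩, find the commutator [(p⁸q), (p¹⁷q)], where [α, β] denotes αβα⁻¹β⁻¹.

[(p⁸q), (p¹⁷q)] = (p⁸q)·(p¹⁷q)·(p⁸q)⁻¹·(p¹⁷q)⁻¹.
  (p⁸q) · (p¹⁷q) = p¹²
  (p¹²) · (p⁸q) = p²⁰q
  (p²⁰q) · (p¹⁷q) = p³

Answer: p³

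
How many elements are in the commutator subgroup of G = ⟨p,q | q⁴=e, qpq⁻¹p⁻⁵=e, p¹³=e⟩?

G' = [G, G] is generated by all commutators. The generator-pair commutators are: [p, q] = p⁹.
The subgroup they normally generate is {e, p, p², p³, p⁴, p⁵, p⁶, p⁷, p⁸, p⁹, p¹⁰, p¹¹, p¹²}, of order 13.
Check: |G/G'| = 52/13 = 4 is the order of the abelianisation.

Answer: 13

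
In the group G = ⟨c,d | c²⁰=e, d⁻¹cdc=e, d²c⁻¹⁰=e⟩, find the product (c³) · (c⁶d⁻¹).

Compute (c³) · (c⁶d⁻¹) by multiplying left to right and reducing via the relations at each step:
  (c³) · c⁶ = c⁹
  (c⁹) · d⁻¹ = c⁹d⁻¹

Answer: c⁹d⁻¹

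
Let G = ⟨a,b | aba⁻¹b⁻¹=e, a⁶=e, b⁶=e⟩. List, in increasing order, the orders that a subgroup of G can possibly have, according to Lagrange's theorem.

|G| = 36 = 2² · 3². By Lagrange's theorem the order of any subgroup divides 36; the divisors of 36 are 1, 2, 3, 4, 6, 9, 12, 18, 36.

Answer: 1, 2, 3, 4, 6, 9, 12, 18, 36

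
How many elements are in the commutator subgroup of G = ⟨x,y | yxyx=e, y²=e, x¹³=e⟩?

G' = [G, G] is generated by all commutators. The generator-pair commutators are: [x, y] = x².
The subgroup they normally generate is {e, x, x², x³, x⁴, x⁵, x⁶, x⁷, x⁸, x⁹, x¹⁰, x¹¹, x¹²}, of order 13.
Check: |G/G'| = 26/13 = 2 is the order of the abelianisation.

Answer: 13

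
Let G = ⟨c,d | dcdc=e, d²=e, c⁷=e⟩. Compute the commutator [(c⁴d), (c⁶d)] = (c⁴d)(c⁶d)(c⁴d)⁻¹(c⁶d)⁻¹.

[(c⁴d), (c⁶d)] = (c⁴d)·(c⁶d)·(c⁴d)⁻¹·(c⁶d)⁻¹.
  (c⁴d) · (c⁶d) = c⁵
  (c⁵) · (c⁴d) = c²d
  (c²d) · (c⁶d) = c³

Answer: c³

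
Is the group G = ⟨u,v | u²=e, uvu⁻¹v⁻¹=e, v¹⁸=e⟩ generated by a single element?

|G| = 36, but the maximum element order in G is 18 < 36. No single element generates all of G, so G is not cyclic.

Answer: No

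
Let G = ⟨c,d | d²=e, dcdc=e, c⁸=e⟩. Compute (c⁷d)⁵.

Compute successive powers of (c⁷d), reducing at each step:
  (c⁷d)²: (c⁷d) · c⁷ = d;   d · d = e
  (c⁷d)³: e · c⁷ = c⁷;   (c⁷) · d = c⁷d
  (c⁷d)⁴: (c⁷d) · c⁷ = d;   d · d = e
  (c⁷d)⁵: e · c⁷ = c⁷;   (c⁷) · d = c⁷d

Answer: c⁷d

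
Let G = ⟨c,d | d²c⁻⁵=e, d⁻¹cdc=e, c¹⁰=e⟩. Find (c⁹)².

Compute successive powers of (c⁹), reducing at each step:
  (c⁹)²: (c⁹) · c⁹ = c⁸

Answer: c⁸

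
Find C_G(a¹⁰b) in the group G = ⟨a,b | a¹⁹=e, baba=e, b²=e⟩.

⟨a¹⁰b⟩ ⊆ C_G(a¹⁰b) since powers of a¹⁰b commute with a¹⁰b; so |C_G(a¹⁰b)| ≥ |⟨a¹⁰b⟩| = 2.
By orbit–stabilizer, |C_G(a¹⁰b)| = |G| / |conj. class of a¹⁰b| = 38 / 19 = 2.
The 2 elements commuting with a¹⁰b are {e, a¹⁰b}.

Answer: {e, a¹⁰b}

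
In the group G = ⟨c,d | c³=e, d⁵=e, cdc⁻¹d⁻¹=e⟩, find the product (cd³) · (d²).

Compute (cd³) · (d²) by multiplying left to right and reducing via the relations at each step:
  (cd³) · d² = c

Answer: c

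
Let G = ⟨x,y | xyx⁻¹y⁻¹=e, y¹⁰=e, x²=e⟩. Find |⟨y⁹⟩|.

|⟨y⁹⟩| equals the order of y⁹. Compute successive powers until reaching e:
  (y⁹)¹ = y⁹, (y⁹)² = y⁸, (y⁹)³ = y⁷, (y⁹)⁴ = y⁶, (y⁹)⁵ = y⁵, (y⁹)⁶ = y⁴, (y⁹)⁷ = y³, (y⁹)⁸ = y², (y⁹)⁹ = y, (y⁹)¹⁰ = e.
The smallest positive k with (y⁹)ᵏ = e is 10, so |⟨y⁹⟩| = 10.

Answer: 10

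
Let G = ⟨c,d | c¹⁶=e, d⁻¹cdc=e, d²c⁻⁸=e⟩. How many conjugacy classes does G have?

The conjugacy classes (representative and size) are:
  [e] (size 1), [c] (size 2), [c¹⁴] (size 2), [c³] (size 2), [c¹²] (size 2), [c⁵] (size 2), [c¹⁰] (size 2), [c⁷] (size 2), [c⁸] (size 1), [c⁶d] (size 8), [c³d⁻¹] (size 8).
Class equation: 1 + 2 + 2 + 2 + 2 + 2 + 2 + 2 + 1 + 8 + 8 = 32 = |G|. So G has 11 conjugacy classes.

Answer: 11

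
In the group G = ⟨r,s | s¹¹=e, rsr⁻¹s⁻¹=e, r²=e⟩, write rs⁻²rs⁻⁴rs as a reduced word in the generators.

Multiply left to right, reducing at each step:
  r · s⁻² = rs⁹
  (rs⁹) · r = s⁹
  (s⁹) · s⁻⁴ = s⁵
  (s⁵) · r = rs⁵
  (rs⁵) · s = rs⁶

Answer: rs⁶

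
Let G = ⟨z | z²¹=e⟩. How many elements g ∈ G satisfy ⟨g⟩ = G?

G is cyclic of order 21. An element generates G iff its order is 21, and a cyclic group of order 21 has exactly φ(21) = 12 such elements.

Answer: 12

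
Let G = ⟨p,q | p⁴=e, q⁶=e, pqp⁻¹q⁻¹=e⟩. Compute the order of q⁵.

Compute successive powers until reaching e:
  (q⁵)¹ = q⁵, (q⁵)² = q⁴, (q⁵)³ = q³, (q⁵)⁴ = q², (q⁵)⁵ = q, (q⁵)⁶ = e.
The smallest positive k with (q⁵)ᵏ = e is 6.

Answer: 6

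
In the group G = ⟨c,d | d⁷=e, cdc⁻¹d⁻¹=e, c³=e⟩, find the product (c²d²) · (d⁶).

Compute (c²d²) · (d⁶) by multiplying left to right and reducing via the relations at each step:
  (c²d²) · d⁶ = c²d

Answer: c²d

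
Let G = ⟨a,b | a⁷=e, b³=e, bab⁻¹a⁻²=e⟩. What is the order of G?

Enumerate words in the generators, reducing via the relations: the distinct elements are
  {a, b, e, ab, a², a³, a⁴, a⁵, a⁶, b², ab², a²b, a³b, a⁴b, a⁵b, a⁶b, a²b², a³b², a⁴b², a⁵b², a⁶b²}.
No further products give new elements, so |G| = 21.

Answer: 21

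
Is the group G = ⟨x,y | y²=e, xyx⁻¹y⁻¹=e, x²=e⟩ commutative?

Each pair of generators commutes: x·y = xy = y·x. Since the generators pairwise commute, every element of G commutes with every other, so G is abelian.

Answer: Yes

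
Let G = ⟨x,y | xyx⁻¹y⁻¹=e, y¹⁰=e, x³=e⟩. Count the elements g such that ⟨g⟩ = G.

G is cyclic of order 30. An element generates G iff its order is 30, and a cyclic group of order 30 has exactly φ(30) = 8 such elements.

Answer: 8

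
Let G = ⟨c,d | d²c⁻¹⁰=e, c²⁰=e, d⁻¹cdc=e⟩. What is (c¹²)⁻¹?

The order of (c¹²) is 5 (smallest k with (c¹²)ᵏ = e), so (c¹²)⁻¹ = (c¹²)⁴ = c⁸.
Check: (c¹²) · (c⁸) → (c¹²) · c⁸ = e, giving e as required.

Answer: c⁸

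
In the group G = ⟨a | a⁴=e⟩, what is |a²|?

Compute successive powers until reaching e:
  (a²)¹ = a², (a²)² = e.
The smallest positive k with (a²)ᵏ = e is 2.

Answer: 2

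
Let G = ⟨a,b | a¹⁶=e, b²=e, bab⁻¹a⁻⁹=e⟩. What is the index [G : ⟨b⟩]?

First find ord(b) by computing successive powers:
  b¹ = b, b² = e.
So |⟨b⟩| = ord(b) = 2. With |G| = 32, by Lagrange [G : ⟨b⟩] = 32/2 = 16.

Answer: 16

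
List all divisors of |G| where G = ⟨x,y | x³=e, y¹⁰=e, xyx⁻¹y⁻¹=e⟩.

|G| = 30 = 2 · 3 · 5. By Lagrange's theorem the order of any subgroup divides 30; the divisors of 30 are 1, 2, 3, 5, 6, 10, 15, 30.

Answer: 1, 2, 3, 5, 6, 10, 15, 30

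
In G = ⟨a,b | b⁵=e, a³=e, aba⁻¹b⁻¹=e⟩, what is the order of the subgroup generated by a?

|⟨a⟩| equals the order of a. Compute successive powers until reaching e:
  a¹ = a, a² = a², a³ = e.
The smallest positive k with aᵏ = e is 3, so |⟨a⟩| = 3.

Answer: 3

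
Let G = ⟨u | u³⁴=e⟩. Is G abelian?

G has a single generator, so G is cyclic and hence abelian.

Answer: Yes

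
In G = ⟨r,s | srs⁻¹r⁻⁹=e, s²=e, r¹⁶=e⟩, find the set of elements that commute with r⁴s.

⟨r⁴s⟩ ⊆ C_G(r⁴s) since powers of r⁴s commute with r⁴s; so |C_G(r⁴s)| ≥ |⟨r⁴s⟩| = 4.
By orbit–stabilizer, |C_G(r⁴s)| = |G| / |conj. class of r⁴s| = 32 / 2 = 16.
The 16 elements commuting with r⁴s are {e, r², r⁴, r⁶, r⁸, r¹⁰, r¹², r¹⁴, s, r¹⁰s, r²s, r¹²s, r⁴s, r¹⁴s, r⁶s, r⁸s}.

Answer: {e, r², r⁴, r⁶, r⁸, r¹⁰, r¹², r¹⁴, s, r¹⁰s, r²s, r¹²s, r⁴s, r¹⁴s, r⁶s, r⁸s}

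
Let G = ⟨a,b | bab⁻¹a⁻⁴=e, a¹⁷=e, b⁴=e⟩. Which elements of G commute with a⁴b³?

⟨a⁴b³⟩ ⊆ C_G(a⁴b³) since powers of a⁴b³ commute with a⁴b³; so |C_G(a⁴b³)| ≥ |⟨a⁴b³⟩| = 4.
By orbit–stabilizer, |C_G(a⁴b³)| = |G| / |conj. class of a⁴b³| = 68 / 17 = 4.
The 4 elements commuting with a⁴b³ are {e, ab, a⁴b³, a⁵b²}.

Answer: {e, ab, a⁴b³, a⁵b²}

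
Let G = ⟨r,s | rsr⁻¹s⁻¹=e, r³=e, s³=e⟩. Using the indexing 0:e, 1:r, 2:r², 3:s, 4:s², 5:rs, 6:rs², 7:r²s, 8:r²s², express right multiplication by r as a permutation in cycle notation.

(0 1 2)(3 5 7)(4 6 8)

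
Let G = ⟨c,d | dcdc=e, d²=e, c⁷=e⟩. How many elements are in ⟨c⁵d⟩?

|⟨c⁵d⟩| equals the order of c⁵d. Compute successive powers until reaching e:
  (c⁵d)¹ = c⁵d, (c⁵d)² = e.
The smallest positive k with (c⁵d)ᵏ = e is 2, so |⟨c⁵d⟩| = 2.

Answer: 2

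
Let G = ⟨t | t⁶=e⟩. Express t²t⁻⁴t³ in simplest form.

Multiply left to right, reducing at each step:
  (t²) · t⁻⁴ = t⁴
  (t⁴) · t³ = t

Answer: t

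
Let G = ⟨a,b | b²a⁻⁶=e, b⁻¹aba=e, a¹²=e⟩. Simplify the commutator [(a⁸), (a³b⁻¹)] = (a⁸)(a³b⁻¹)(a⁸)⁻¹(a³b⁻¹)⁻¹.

[(a⁸), (a³b⁻¹)] = (a⁸)·(a³b⁻¹)·(a⁸)⁻¹·(a³b⁻¹)⁻¹.
  (a⁸) · (a³b⁻¹) = a⁵b
  (a⁵b) · (a⁴) = ab
  (ab) · (a³b) = a⁴

Answer: a⁴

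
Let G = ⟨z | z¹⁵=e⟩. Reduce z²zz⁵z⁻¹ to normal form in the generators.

Multiply left to right, reducing at each step:
  (z²) · z = z³
  (z³) · z⁵ = z⁸
  (z⁸) · z⁻¹ = z⁷

Answer: z⁷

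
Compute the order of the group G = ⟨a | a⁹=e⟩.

G is generated by a single element, so G is cyclic. The relator gives a⁹ = e and no smaller power is forced to be e, so the 9 powers {a, e, a², a³, a⁴, a⁵, a⁶, a⁷, a⁸} are distinct. Hence |G| = 9.

Answer: 9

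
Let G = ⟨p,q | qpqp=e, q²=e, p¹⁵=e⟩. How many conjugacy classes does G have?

The conjugacy classes (representative and size) are:
  [e] (size 1), [p¹⁴] (size 2), [p²] (size 2), [p³] (size 2), [p⁴] (size 2), [p¹⁰] (size 2), [p⁹] (size 2), [p⁷] (size 2), [p¹³q] (size 15).
Class equation: 1 + 2 + 2 + 2 + 2 + 2 + 2 + 2 + 15 = 30 = |G|. So G has 9 conjugacy classes.

Answer: 9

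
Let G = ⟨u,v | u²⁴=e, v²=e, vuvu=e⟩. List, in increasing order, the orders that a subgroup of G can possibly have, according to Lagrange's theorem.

|G| = 48 = 2⁴ · 3. By Lagrange's theorem the order of any subgroup divides 48; the divisors of 48 are 1, 2, 3, 4, 6, 8, 12, 16, 24, 48.

Answer: 1, 2, 3, 4, 6, 8, 12, 16, 24, 48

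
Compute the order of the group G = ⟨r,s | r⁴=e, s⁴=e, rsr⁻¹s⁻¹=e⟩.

Enumerate words in the generators, reducing via the relations: the distinct elements are
  {e, r, s, rs, r², r³, s², s³, rs², rs³, r²s, r³s, r²s², r²s³, r³s², r³s³}.
No further products give new elements, so |G| = 16.

Answer: 16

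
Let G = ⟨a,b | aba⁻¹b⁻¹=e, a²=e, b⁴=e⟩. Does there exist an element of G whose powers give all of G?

|G| = 8, but the maximum element order in G is 4 < 8. No single element generates all of G, so G is not cyclic.

Answer: No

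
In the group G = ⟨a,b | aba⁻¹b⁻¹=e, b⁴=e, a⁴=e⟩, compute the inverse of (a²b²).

The order of (a²b²) is 2 (smallest k with (a²b²)ᵏ = e), so (a²b²)⁻¹ = (a²b²)¹ = a²b².
Check: (a²b²) · (a²b²) → (a²b²) · a² = b²;   (b²) · b² = e, giving e as required.

Answer: a²b²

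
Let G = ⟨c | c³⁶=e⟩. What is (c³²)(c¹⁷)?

Compute (c³²) · (c¹⁷) by multiplying left to right and reducing via the relations at each step:
  (c³²) · c¹⁷ = c¹³

Answer: c¹³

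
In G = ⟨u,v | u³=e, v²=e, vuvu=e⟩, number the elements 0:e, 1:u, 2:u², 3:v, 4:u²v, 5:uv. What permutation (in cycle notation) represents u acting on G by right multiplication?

(0 1 2)(3 4 5)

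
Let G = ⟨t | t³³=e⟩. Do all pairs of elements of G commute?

G has a single generator, so G is cyclic and hence abelian.

Answer: Yes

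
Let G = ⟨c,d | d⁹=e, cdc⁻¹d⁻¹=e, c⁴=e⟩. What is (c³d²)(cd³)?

Compute (c³d²) · (cd³) by multiplying left to right and reducing via the relations at each step:
  (c³d²) · c = d²
  (d²) · d³ = d⁵

Answer: d⁵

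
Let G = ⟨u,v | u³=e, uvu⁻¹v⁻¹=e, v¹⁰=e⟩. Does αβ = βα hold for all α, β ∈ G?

Each pair of generators commutes: u·v = uv = v·u. Since the generators pairwise commute, every element of G commutes with every other, so G is abelian.

Answer: Yes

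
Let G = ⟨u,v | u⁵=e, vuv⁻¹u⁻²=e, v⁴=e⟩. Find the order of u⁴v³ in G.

Compute successive powers until reaching e:
  (u⁴v³)¹ = u⁴v³, (u⁴v³)² = uv², (u⁴v³)³ = u²v, (u⁴v³)⁴ = e.
The smallest positive k with (u⁴v³)ᵏ = e is 4.

Answer: 4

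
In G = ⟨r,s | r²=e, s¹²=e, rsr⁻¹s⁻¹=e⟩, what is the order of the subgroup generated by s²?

|⟨s²⟩| equals the order of s². Compute successive powers until reaching e:
  (s²)¹ = s², (s²)² = s⁴, (s²)³ = s⁶, (s²)⁴ = s⁸, (s²)⁵ = s¹⁰, (s²)⁶ = e.
The smallest positive k with (s²)ᵏ = e is 6, so |⟨s²⟩| = 6.

Answer: 6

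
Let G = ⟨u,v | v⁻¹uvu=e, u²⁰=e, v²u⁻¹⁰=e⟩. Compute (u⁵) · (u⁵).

Compute (u⁵) · (u⁵) by multiplying left to right and reducing via the relations at each step:
  (u⁵) · u⁵ = u¹⁰

Answer: u¹⁰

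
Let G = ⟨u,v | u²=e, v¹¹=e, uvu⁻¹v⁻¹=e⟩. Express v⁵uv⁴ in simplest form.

Multiply left to right, reducing at each step:
  (v⁵) · u = uv⁵
  (uv⁵) · v⁴ = uv⁹

Answer: uv⁹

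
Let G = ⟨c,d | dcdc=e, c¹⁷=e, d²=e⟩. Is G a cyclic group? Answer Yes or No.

Every cyclic group is abelian. But c·d = cd while d·c = c¹⁶d, so c·d ≠ d·c and G is not abelian. Hence G is not cyclic.

Answer: No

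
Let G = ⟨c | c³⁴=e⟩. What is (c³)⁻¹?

The order of (c³) is 34 (smallest k with (c³)ᵏ = e), so (c³)⁻¹ = (c³)³³ = c³¹.
Check: (c³) · (c³¹) → (c³) · c³¹ = e, giving e as required.

Answer: c³¹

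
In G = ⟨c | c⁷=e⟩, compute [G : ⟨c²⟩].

First find ord(c²) by computing successive powers:
  (c²)¹ = c², (c²)² = c⁴, (c²)³ = c⁶, (c²)⁴ = c, (c²)⁵ = c³, (c²)⁶ = c⁵, (c²)⁷ = e.
So |⟨c²⟩| = ord(c²) = 7. With |G| = 7, by Lagrange [G : ⟨c²⟩] = 7/7 = 1.

Answer: 1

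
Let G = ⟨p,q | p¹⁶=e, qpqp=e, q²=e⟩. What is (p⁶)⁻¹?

The order of (p⁶) is 8 (smallest k with (p⁶)ᵏ = e), so (p⁶)⁻¹ = (p⁶)⁷ = p¹⁰.
Check: (p⁶) · (p¹⁰) → (p⁶) · p¹⁰ = e, giving e as required.

Answer: p¹⁰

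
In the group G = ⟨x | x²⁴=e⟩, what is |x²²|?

Compute successive powers until reaching e:
  (x²²)¹ = x²², (x²²)² = x²⁰, (x²²)³ = x¹⁸, (x²²)⁴ = x¹⁶, (x²²)⁵ = x¹⁴, (x²²)⁶ = x¹², (x²²)⁷ = x¹⁰, (x²²)⁸ = x⁸, (x²²)⁹ = x⁶, (x²²)¹⁰ = x⁴, (x²²)¹¹ = x², (x²²)¹² = e.
The smallest positive k with (x²²)ᵏ = e is 12.

Answer: 12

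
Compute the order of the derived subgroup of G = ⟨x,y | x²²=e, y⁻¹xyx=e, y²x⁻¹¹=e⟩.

G' = [G, G] is generated by all commutators. The generator-pair commutators are: [x, y] = x².
The subgroup they normally generate is {e, x², x⁴, x⁶, x⁸, x¹⁰, x¹², x¹⁴, x¹⁶, x¹⁸, x²⁰}, of order 11.
Check: |G/G'| = 44/11 = 4 is the order of the abelianisation.

Answer: 11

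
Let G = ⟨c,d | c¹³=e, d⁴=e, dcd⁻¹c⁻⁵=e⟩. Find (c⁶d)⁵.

Compute successive powers of (c⁶d), reducing at each step:
  (c⁶d)²: (c⁶d) · c⁶ = c¹⁰d;   (c¹⁰d) · d = c¹⁰d²
  (c⁶d)³: (c¹⁰d²) · c⁶ = c⁴d²;   (c⁴d²) · d = c⁴d³
  (c⁶d)⁴: (c⁴d³) · c⁶ = d³;   (d³) · d = e
  (c⁶d)⁵: e · c⁶ = c⁶;   (c⁶) · d = c⁶d

Answer: c⁶d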